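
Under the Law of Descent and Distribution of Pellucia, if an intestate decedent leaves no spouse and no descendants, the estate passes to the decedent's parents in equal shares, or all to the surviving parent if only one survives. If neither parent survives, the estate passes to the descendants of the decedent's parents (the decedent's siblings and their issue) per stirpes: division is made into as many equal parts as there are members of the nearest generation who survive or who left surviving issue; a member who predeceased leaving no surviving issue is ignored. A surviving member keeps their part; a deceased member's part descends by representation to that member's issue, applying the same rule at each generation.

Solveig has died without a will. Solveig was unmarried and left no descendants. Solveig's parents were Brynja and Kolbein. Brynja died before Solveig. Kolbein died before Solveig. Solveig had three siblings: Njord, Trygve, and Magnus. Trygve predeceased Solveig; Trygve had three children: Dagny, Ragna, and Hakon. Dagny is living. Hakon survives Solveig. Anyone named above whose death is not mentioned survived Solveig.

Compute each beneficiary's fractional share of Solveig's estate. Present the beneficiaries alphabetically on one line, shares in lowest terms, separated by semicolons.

Neither parent survives and there are no descendants, so the estate passes to Solveig's siblings and their issue per stirpes.
The estate is divided into 3 equal shares of 1/3 among Njord, Trygve, Magnus.
Njord is living and takes 1/3.
Trygve predeceased; the 1/3 allotted to Trygve's branch passes to Trygve's issue by representation.
The 1/3 is divided into 3 equal shares of 1/9 among Dagny, Ragna, Hakon.
Dagny is living and takes 1/9.
Ragna is living and takes 1/9.
Hakon is living and takes 1/9.
Magnus is living and takes 1/3.

Dagny 1/9; Hakon 1/9; Magnus 1/3; Njord 1/3; Ragna 1/9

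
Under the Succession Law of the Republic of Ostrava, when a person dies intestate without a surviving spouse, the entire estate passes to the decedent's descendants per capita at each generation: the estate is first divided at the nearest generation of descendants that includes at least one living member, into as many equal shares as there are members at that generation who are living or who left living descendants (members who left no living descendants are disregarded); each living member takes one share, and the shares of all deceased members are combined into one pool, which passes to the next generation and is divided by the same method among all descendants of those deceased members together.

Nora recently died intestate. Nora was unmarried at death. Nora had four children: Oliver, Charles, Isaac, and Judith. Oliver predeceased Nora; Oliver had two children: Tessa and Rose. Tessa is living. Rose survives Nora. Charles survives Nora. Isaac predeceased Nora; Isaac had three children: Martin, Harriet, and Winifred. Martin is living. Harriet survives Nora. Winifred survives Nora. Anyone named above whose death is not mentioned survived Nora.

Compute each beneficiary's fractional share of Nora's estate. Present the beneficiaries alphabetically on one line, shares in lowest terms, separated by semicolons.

There is no surviving spouse, so the entire estate passes to Nora's descendants per capita at each generation.
At generation 1 (Oliver, Charles, Isaac, Judith) there are 4 shares of (1)/4 = 1/4 each.
Living: Charles and Judith — each takes 1/4.
Deceased: Oliver and Isaac. Their combined 1/2 is pooled and carried to generation 2.
At generation 2 (Tessa, Rose, Martin, Harriet, Winifred) there are 5 shares of (1/2)/5 = 1/10 each.
Living: Tessa, Rose, Martin, Harriet, and Winifred — each takes 1/10.

Charles 1/4; Harriet 1/10; Judith 1/4; Martin 1/10; Rose 1/10; Tessa 1/10; Winifred 1/10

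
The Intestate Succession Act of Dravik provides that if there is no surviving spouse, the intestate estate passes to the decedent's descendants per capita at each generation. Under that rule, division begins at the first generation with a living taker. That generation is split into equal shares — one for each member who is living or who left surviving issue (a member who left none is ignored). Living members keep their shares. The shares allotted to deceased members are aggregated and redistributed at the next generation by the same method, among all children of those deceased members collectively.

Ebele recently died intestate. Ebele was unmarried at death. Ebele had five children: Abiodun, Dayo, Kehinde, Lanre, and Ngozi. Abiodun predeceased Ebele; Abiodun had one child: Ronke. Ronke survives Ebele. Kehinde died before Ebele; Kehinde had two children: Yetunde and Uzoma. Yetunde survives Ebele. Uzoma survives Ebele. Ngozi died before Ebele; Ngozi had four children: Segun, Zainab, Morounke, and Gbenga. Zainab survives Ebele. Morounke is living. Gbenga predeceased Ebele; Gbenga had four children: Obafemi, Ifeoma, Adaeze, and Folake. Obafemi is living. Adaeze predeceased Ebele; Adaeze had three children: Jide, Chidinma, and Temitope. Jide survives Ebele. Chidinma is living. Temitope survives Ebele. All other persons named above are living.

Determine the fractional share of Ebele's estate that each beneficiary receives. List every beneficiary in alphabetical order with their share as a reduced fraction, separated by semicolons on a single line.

There is no surviving spouse, so the entire estate passes to Ebele's descendants per capita at each generation.
At generation 1 (Abiodun, Dayo, Kehinde, Lanre, Ngozi) there are 5 shares of (1)/5 = 1/5 each.
Living: Dayo and Lanre — each takes 1/5.
Deceased: Abiodun, Kehinde, and Ngozi. Their combined 3/5 is pooled and carried to generation 2.
At generation 2 (Ronke, Yetunde, Uzoma, Segun, Zainab, Morounke, Gbenga) there are 7 shares of (3/5)/7 = 3/35 each.
Living: Ronke, Yetunde, Uzoma, Segun, Zainab, and Morounke — each takes 3/35.
Deceased: Gbenga. That 3/35 share is carried to generation 3.
At generation 3 (Obafemi, Ifeoma, Adaeze, Folake) there are 4 shares of (3/35)/4 = 3/140 each.
Living: Obafemi, Ifeoma, and Folake — each takes 3/140.
Deceased: Adaeze. That 3/140 share is carried to generation 4.
At generation 4 (Jide, Chidinma, Temitope) there are 3 shares of (3/140)/3 = 1/140 each.
Living: Jide, Chidinma, and Temitope — each takes 1/140.

Chidinma 1/140; Dayo 1/5; Folake 3/140; Ifeoma 3/140; Jide 1/140; Lanre 1/5; Morounke 3/35; Obafemi 3/140; Ronke 3/35; Segun 3/35; Temitope 1/140; Uzoma 3/35; Yetunde 3/35; Zainab 3/35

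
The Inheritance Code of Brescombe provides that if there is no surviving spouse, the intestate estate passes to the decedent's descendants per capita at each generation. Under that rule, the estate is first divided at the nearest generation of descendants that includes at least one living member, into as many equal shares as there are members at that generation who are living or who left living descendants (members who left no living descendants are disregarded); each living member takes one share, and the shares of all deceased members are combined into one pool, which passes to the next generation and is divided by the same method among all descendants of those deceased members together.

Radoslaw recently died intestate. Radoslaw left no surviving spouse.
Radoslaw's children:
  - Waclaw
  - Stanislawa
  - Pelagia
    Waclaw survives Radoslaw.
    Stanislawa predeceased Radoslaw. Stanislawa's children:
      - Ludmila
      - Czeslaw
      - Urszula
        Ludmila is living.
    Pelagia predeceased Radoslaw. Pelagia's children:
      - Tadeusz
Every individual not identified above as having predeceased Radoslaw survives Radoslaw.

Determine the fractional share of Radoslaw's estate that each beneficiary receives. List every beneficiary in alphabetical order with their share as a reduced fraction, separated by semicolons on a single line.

There is no surviving spouse, so the entire estate passes to Radoslaw's descendants per capita at each generation.
At generation 1 (Waclaw, Stanislawa, Pelagia) there are 3 shares of (1)/3 = 1/3 each.
Living: Waclaw — each takes 1/3.
Deceased: Stanislawa and Pelagia. Their combined 2/3 is pooled and carried to generation 2.
At generation 2 (Ludmila, Czeslaw, Urszula, Tadeusz) there are 4 shares of (2/3)/4 = 1/6 each.
Living: Ludmila, Czeslaw, Urszula, and Tadeusz — each takes 1/6.

Czeslaw 1/6; Ludmila 1/6; Tadeusz 1/6; Urszula 1/6; Waclaw 1/3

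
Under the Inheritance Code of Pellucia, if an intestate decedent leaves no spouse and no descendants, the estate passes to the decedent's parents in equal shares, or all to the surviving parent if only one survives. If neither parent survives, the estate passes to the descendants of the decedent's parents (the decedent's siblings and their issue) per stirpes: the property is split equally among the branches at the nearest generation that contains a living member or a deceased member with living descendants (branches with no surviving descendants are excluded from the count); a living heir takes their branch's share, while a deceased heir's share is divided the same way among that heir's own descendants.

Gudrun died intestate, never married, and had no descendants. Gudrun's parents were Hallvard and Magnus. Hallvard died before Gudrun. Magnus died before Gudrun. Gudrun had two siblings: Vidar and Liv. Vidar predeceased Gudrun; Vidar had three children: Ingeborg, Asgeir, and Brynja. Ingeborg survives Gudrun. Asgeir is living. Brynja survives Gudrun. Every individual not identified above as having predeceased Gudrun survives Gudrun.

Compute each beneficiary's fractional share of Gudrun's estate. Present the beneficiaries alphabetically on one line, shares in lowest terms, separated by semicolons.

Asgeir 1/6; Brynja 1/6; Ingeborg 1/6; Liv 1/2

Neither parent survives and there are no descendants, so the estate passes to Gudrun's siblings and their issue per stirpes.
The estate is divided into 2 equal shares of 1/2 among Vidar, Liv.
Vidar predeceased; the 1/2 allotted to Vidar's branch passes to Vidar's issue by representation.
The 1/2 is divided into 3 equal shares of 1/6 among Ingeborg, Asgeir, Brynja.
Ingeborg is living and takes 1/6.
Asgeir is living and takes 1/6.
Brynja is living and takes 1/6.
Liv is living and takes 1/2.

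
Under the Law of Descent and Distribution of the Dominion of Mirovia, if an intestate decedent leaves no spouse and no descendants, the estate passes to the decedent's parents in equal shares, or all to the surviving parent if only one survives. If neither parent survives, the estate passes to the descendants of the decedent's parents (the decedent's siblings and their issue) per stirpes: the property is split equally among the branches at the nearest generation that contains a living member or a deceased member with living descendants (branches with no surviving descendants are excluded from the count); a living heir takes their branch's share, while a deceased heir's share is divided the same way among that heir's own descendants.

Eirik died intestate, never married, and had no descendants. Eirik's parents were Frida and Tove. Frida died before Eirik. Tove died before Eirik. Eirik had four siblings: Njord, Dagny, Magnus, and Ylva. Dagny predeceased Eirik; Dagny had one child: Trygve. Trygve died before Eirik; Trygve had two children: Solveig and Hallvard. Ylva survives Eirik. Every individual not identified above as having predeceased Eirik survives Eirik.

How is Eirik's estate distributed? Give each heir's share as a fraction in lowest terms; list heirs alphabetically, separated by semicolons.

Neither parent survives and there are no descendants, so the estate passes to Eirik's siblings and their issue per stirpes.
The estate is divided into 4 equal shares of 1/4 among Njord, Dagny, Magnus, Ylva.
Njord is living and takes 1/4.
Dagny predeceased; the 1/4 allotted to Dagny's branch passes to Dagny's issue by representation.
Trygve's line is the sole branch at this level, so the full 1/4 passes to Trygve's issue by representation.
The 1/4 is divided into 2 equal shares of 1/8 among Solveig, Hallvard.
Solveig is living and takes 1/8.
Hallvard is living and takes 1/8.
Magnus is living and takes 1/4.
Ylva is living and takes 1/4.

Hallvard 1/8; Magnus 1/4; Njord 1/4; Solveig 1/8; Ylva 1/4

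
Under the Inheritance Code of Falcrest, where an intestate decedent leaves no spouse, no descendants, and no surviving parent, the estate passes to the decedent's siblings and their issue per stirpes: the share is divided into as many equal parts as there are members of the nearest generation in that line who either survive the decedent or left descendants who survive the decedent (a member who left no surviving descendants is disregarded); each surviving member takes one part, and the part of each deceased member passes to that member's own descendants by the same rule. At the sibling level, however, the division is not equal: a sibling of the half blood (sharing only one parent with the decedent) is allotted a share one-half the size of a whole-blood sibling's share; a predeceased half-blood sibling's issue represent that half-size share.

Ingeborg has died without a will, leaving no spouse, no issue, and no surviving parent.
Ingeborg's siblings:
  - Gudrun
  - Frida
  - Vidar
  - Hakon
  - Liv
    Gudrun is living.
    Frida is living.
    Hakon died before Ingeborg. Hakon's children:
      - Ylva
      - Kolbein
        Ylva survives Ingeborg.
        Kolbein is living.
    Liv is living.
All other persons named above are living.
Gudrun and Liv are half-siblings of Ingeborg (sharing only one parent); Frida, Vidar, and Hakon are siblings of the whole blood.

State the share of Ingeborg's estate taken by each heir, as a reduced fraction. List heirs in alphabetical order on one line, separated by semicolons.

Frida 1/4; Gudrun 1/8; Kolbein 1/8; Liv 1/8; Vidar 1/4; Ylva 1/8

No spouse, descendants, or parent survives, so the estate passes to Ingeborg's siblings per stirpes.
Half-blood siblings count for one-half the weight of whole-blood siblings at the initial division.
Dividing 1 in proportion to weights (total weight 4): Gudrun (weight 1/2) → 1/8; Frida (weight 1) → 1/4; Vidar (weight 1) → 1/4; Hakon (weight 1) → 1/4; Liv (weight 1/2) → 1/8.
Gudrun is living and takes 1/8.
Frida is living and takes 1/4.
Vidar is living and takes 1/4.
Hakon predeceased; the 1/4 allotted to Hakon's branch passes to Hakon's issue by representation.
The 1/4 is divided into 2 equal shares of 1/8 among Ylva, Kolbein.
Ylva is living and takes 1/8.
Kolbein is living and takes 1/8.
Liv is living and takes 1/8.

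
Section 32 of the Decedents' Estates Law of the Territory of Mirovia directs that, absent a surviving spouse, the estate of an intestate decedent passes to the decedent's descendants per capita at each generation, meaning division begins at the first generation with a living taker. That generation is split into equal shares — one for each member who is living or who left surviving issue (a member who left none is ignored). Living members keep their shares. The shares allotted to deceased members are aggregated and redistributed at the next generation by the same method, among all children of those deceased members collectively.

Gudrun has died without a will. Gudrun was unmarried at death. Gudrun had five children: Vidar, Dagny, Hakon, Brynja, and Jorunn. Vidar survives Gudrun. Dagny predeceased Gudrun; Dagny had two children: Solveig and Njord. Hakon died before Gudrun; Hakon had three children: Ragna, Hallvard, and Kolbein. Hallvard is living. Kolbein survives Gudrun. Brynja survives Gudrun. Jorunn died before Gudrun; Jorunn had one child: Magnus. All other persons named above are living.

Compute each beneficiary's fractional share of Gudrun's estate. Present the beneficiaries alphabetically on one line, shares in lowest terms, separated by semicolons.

Brynja 1/5; Hallvard 1/10; Kolbein 1/10; Magnus 1/10; Njord 1/10; Ragna 1/10; Solveig 1/10; Vidar 1/5

There is no surviving spouse, so the entire estate passes to Gudrun's descendants per capita at each generation.
At generation 1 (Vidar, Dagny, Hakon, Brynja, Jorunn) there are 5 shares of (1)/5 = 1/5 each.
Living: Vidar and Brynja — each takes 1/5.
Deceased: Dagny, Hakon, and Jorunn. Their combined 3/5 is pooled and carried to generation 2.
At generation 2 (Solveig, Njord, Ragna, Hallvard, Kolbein, Magnus) there are 6 shares of (3/5)/6 = 1/10 each.
Living: Solveig, Njord, Ragna, Hallvard, Kolbein, and Magnus — each takes 1/10.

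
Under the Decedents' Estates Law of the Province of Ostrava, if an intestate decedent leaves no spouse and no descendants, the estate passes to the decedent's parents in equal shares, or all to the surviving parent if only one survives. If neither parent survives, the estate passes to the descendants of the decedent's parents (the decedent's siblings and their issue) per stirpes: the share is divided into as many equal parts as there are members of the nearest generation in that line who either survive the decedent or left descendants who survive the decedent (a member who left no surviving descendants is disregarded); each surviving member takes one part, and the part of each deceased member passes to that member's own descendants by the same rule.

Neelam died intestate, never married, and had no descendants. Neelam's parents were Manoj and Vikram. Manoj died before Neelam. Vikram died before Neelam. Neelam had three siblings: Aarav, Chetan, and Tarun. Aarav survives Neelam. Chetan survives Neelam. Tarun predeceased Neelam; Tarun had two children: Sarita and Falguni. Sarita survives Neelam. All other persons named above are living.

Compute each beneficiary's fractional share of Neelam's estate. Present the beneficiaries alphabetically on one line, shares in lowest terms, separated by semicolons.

Aarav 1/3; Chetan 1/3; Falguni 1/6; Sarita 1/6

Neither parent survives and there are no descendants, so the estate passes to Neelam's siblings and their issue per stirpes.
The estate is divided into 3 equal shares of 1/3 among Aarav, Chetan, Tarun.
Aarav is living and takes 1/3.
Chetan is living and takes 1/3.
Tarun predeceased; the 1/3 allotted to Tarun's branch passes to Tarun's issue by representation.
The 1/3 is divided into 2 equal shares of 1/6 among Sarita, Falguni.
Sarita is living and takes 1/6.
Falguni is living and takes 1/6.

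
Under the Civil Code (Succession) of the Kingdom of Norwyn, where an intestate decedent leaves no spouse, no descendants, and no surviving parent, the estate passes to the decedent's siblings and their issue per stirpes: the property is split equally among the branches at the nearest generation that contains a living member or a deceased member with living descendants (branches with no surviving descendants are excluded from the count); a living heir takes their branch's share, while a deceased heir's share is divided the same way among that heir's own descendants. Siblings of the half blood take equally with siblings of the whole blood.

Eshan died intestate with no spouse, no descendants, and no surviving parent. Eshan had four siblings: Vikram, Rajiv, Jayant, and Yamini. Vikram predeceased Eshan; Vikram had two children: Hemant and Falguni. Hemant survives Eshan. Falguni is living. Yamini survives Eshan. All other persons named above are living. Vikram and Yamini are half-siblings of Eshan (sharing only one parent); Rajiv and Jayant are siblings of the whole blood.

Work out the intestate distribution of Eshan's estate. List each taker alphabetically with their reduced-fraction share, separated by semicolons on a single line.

No spouse, descendants, or parent survives, so the estate passes to Eshan's siblings per stirpes.
Half-blood and whole-blood siblings take equally under the stated rule.
The estate is divided into 4 equal shares of 1/4 among Vikram, Rajiv, Jayant, Yamini.
Vikram predeceased; the 1/4 allotted to Vikram's branch passes to Vikram's issue by representation.
The 1/4 is divided into 2 equal shares of 1/8 among Hemant, Falguni.
Hemant is living and takes 1/8.
Falguni is living and takes 1/8.
Rajiv is living and takes 1/4.
Jayant is living and takes 1/4.
Yamini is living and takes 1/4.

Falguni 1/8; Hemant 1/8; Jayant 1/4; Rajiv 1/4; Yamini 1/4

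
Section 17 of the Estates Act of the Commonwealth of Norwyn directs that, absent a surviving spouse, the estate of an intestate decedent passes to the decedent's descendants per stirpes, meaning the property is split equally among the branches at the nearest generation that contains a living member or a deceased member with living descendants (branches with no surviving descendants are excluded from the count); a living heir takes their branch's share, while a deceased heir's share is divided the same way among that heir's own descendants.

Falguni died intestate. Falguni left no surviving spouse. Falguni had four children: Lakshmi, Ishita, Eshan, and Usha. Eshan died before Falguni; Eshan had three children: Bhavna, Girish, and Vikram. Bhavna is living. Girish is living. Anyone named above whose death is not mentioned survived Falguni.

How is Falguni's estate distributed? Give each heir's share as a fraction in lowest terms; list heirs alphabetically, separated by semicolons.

Bhavna 1/12; Girish 1/12; Ishita 1/4; Lakshmi 1/4; Usha 1/4; Vikram 1/12

There is no surviving spouse, so the entire estate passes to Falguni's descendants per stirpes.
The estate is divided into 4 equal shares of 1/4 among Lakshmi, Ishita, Eshan, Usha.
Lakshmi is living and takes 1/4.
Ishita is living and takes 1/4.
Eshan predeceased; the 1/4 allotted to Eshan's branch passes to Eshan's issue by representation.
The 1/4 is divided into 3 equal shares of 1/12 among Bhavna, Girish, Vikram.
Bhavna is living and takes 1/12.
Girish is living and takes 1/12.
Vikram is living and takes 1/12.
Usha is living and takes 1/4.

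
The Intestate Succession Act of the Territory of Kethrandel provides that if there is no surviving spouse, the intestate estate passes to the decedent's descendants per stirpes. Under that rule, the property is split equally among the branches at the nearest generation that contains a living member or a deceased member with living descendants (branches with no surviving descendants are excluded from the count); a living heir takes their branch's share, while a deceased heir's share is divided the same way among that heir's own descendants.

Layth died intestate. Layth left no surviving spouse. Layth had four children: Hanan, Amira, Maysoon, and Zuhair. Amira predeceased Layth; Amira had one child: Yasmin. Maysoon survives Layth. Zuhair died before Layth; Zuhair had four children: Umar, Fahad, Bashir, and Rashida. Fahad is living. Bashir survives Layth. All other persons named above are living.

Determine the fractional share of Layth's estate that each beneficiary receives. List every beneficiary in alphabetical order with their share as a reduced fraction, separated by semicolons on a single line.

There is no surviving spouse, so the entire estate passes to Layth's descendants per stirpes.
The estate is divided into 4 equal shares of 1/4 among Hanan, Amira, Maysoon, Zuhair.
Hanan is living and takes 1/4.
Amira predeceased; the 1/4 allotted to Amira's branch passes to Amira's issue by representation.
Yasmin is the sole taker at this level and receives the full 1/4.
Maysoon is living and takes 1/4.
Zuhair predeceased; the 1/4 allotted to Zuhair's branch passes to Zuhair's issue by representation.
The 1/4 is divided into 4 equal shares of 1/16 among Umar, Fahad, Bashir, Rashida.
Umar is living and takes 1/16.
Fahad is living and takes 1/16.
Bashir is living and takes 1/16.
Rashida is living and takes 1/16.

Bashir 1/16; Fahad 1/16; Hanan 1/4; Maysoon 1/4; Rashida 1/16; Umar 1/16; Yasmin 1/4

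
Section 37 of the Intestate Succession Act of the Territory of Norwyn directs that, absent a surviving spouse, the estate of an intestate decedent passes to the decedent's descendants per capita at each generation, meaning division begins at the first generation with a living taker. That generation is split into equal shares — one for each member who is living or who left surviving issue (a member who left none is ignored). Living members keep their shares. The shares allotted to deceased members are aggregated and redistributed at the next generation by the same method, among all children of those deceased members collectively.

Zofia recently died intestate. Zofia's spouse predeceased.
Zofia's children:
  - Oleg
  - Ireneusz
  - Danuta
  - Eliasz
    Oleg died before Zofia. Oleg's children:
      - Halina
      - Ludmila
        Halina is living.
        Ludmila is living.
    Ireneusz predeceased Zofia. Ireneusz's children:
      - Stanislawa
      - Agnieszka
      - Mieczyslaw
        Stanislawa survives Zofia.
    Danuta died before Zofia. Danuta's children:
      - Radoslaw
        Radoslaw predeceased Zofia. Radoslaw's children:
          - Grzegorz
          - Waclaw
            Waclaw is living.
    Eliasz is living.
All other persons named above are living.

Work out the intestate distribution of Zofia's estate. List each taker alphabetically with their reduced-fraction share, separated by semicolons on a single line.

There is no surviving spouse, so the entire estate passes to Zofia's descendants per capita at each generation.
At generation 1 (Oleg, Ireneusz, Danuta, Eliasz) there are 4 shares of (1)/4 = 1/4 each.
Living: Eliasz — each takes 1/4.
Deceased: Oleg, Ireneusz, and Danuta. Their combined 3/4 is pooled and carried to generation 2.
At generation 2 (Halina, Ludmila, Stanislawa, Agnieszka, Mieczyslaw, Radoslaw) there are 6 shares of (3/4)/6 = 1/8 each.
Living: Halina, Ludmila, Stanislawa, Agnieszka, and Mieczyslaw — each takes 1/8.
Deceased: Radoslaw. That 1/8 share is carried to generation 3.
At generation 3 (Grzegorz, Waclaw) there are 2 shares of (1/8)/2 = 1/16 each.
Living: Grzegorz and Waclaw — each takes 1/16.

Agnieszka 1/8; Eliasz 1/4; Grzegorz 1/16; Halina 1/8; Ludmila 1/8; Mieczyslaw 1/8; Stanislawa 1/8; Waclaw 1/16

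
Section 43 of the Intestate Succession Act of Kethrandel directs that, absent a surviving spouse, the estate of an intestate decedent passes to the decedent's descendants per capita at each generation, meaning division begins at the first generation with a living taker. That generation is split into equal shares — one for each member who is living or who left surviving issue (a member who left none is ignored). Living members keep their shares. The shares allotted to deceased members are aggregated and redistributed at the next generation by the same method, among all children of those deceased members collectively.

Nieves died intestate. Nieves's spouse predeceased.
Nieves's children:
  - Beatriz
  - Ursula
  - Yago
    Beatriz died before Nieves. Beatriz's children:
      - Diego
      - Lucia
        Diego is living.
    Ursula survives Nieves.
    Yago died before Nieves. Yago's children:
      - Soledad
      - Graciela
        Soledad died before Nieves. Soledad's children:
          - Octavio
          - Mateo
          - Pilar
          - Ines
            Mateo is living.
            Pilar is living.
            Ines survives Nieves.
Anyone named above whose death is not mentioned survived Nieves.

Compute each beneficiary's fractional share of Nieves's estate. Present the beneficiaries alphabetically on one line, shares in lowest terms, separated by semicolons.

Diego 1/6; Graciela 1/6; Ines 1/24; Lucia 1/6; Mateo 1/24; Octavio 1/24; Pilar 1/24; Ursula 1/3

There is no surviving spouse, so the entire estate passes to Nieves's descendants per capita at each generation.
At generation 1 (Beatriz, Ursula, Yago) there are 3 shares of (1)/3 = 1/3 each.
Living: Ursula — each takes 1/3.
Deceased: Beatriz and Yago. Their combined 2/3 is pooled and carried to generation 2.
At generation 2 (Diego, Lucia, Soledad, Graciela) there are 4 shares of (2/3)/4 = 1/6 each.
Living: Diego, Lucia, and Graciela — each takes 1/6.
Deceased: Soledad. That 1/6 share is carried to generation 3.
At generation 3 (Octavio, Mateo, Pilar, Ines) there are 4 shares of (1/6)/4 = 1/24 each.
Living: Octavio, Mateo, Pilar, and Ines — each takes 1/24.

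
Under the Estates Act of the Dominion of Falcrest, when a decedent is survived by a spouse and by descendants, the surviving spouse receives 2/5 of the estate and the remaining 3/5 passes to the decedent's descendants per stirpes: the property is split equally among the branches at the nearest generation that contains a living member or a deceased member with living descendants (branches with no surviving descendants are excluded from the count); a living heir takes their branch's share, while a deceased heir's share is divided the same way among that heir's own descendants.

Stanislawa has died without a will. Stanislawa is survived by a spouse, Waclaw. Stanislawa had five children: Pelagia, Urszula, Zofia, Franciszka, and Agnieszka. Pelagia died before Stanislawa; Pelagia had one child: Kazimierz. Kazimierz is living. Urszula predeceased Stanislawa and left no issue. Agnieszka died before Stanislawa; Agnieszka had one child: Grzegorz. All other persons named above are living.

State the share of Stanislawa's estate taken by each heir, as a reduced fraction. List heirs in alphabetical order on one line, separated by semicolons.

Waclaw, as surviving spouse, takes 2/5.
The remaining 3/5 passes to Stanislawa's descendants per stirpes.
Urszula left no surviving issue, so that branch lapses and is disregarded.
The 3/5 is divided into 4 equal shares of 3/20 among Pelagia, Zofia, Franciszka, Agnieszka.
Pelagia predeceased; the 3/20 allotted to Pelagia's branch passes to Pelagia's issue by representation.
Kazimierz is the sole taker at this level and receives the full 3/20.
Zofia is living and takes 3/20.
Franciszka is living and takes 3/20.
Agnieszka predeceased; the 3/20 allotted to Agnieszka's branch passes to Agnieszka's issue by representation.
Grzegorz is the sole taker at this level and receives the full 3/20.

Franciszka 3/20; Grzegorz 3/20; Kazimierz 3/20; Waclaw 2/5; Zofia 3/20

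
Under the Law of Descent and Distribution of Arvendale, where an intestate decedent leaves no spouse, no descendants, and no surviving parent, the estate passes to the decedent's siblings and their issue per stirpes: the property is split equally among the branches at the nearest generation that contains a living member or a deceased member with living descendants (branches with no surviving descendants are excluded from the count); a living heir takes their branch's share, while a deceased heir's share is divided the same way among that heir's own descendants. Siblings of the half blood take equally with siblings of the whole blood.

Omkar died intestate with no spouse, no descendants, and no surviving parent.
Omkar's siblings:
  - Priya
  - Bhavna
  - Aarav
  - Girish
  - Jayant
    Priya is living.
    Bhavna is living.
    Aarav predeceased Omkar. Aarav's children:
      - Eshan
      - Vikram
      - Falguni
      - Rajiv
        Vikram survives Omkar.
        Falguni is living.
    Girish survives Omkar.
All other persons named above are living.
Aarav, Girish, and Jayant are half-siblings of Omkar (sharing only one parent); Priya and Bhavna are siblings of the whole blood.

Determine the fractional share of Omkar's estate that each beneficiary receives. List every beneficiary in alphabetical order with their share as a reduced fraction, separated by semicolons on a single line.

No spouse, descendants, or parent survives, so the estate passes to Omkar's siblings per stirpes.
Half-blood and whole-blood siblings take equally under the stated rule.
The estate is divided into 5 equal shares of 1/5 among Priya, Bhavna, Aarav, Girish, Jayant.
Priya is living and takes 1/5.
Bhavna is living and takes 1/5.
Aarav predeceased; the 1/5 allotted to Aarav's branch passes to Aarav's issue by representation.
The 1/5 is divided into 4 equal shares of 1/20 among Eshan, Vikram, Falguni, Rajiv.
Eshan is living and takes 1/20.
Vikram is living and takes 1/20.
Falguni is living and takes 1/20.
Rajiv is living and takes 1/20.
Girish is living and takes 1/5.
Jayant is living and takes 1/5.

Bhavna 1/5; Eshan 1/20; Falguni 1/20; Girish 1/5; Jayant 1/5; Priya 1/5; Rajiv 1/20; Vikram 1/20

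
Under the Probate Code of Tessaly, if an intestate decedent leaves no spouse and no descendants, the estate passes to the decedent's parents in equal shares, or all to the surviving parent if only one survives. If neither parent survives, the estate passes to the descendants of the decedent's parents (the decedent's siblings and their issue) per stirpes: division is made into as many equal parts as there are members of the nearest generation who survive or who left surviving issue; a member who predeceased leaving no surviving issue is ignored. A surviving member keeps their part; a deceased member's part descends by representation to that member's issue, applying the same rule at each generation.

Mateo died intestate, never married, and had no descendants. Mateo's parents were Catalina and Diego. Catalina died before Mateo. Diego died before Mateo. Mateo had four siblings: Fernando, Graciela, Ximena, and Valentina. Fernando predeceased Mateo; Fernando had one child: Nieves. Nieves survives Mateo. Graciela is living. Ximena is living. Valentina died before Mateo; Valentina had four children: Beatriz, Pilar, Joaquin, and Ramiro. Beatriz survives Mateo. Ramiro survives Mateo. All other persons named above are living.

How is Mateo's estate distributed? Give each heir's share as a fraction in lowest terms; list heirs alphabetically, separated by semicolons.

Neither parent survives and there are no descendants, so the estate passes to Mateo's siblings and their issue per stirpes.
The estate is divided into 4 equal shares of 1/4 among Fernando, Graciela, Ximena, Valentina.
Fernando predeceased; the 1/4 allotted to Fernando's branch passes to Fernando's issue by representation.
Nieves is the sole taker at this level and receives the full 1/4.
Graciela is living and takes 1/4.
Ximena is living and takes 1/4.
Valentina predeceased; the 1/4 allotted to Valentina's branch passes to Valentina's issue by representation.
The 1/4 is divided into 4 equal shares of 1/16 among Beatriz, Pilar, Joaquin, Ramiro.
Beatriz is living and takes 1/16.
Pilar is living and takes 1/16.
Joaquin is living and takes 1/16.
Ramiro is living and takes 1/16.

Beatriz 1/16; Graciela 1/4; Joaquin 1/16; Nieves 1/4; Pilar 1/16; Ramiro 1/16; Ximena 1/4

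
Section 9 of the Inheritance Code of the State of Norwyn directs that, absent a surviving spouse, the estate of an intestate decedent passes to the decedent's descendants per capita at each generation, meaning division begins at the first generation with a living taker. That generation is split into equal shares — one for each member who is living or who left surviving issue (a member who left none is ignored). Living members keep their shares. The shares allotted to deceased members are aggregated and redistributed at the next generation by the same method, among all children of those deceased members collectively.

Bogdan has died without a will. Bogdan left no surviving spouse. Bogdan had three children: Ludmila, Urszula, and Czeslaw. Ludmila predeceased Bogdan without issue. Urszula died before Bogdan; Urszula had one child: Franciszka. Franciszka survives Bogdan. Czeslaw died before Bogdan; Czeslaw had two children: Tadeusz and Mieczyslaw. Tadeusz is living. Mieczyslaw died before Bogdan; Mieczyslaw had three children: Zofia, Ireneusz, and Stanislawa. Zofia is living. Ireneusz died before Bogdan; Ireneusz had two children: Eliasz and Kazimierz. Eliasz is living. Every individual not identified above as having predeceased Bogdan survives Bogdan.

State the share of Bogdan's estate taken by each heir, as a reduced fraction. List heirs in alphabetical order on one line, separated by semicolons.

There is no surviving spouse, so the entire estate passes to Bogdan's descendants per capita at each generation.
No one at generation 1 (Urszula, Czeslaw) is living; moving to the next generation.
At generation 2 (Franciszka, Tadeusz, Mieczyslaw) there are 3 shares of (1)/3 = 1/3 each.
Living: Franciszka and Tadeusz — each takes 1/3.
Deceased: Mieczyslaw. That 1/3 share is carried to generation 3.
At generation 3 (Zofia, Ireneusz, Stanislawa) there are 3 shares of (1/3)/3 = 1/9 each.
Living: Zofia and Stanislawa — each takes 1/9.
Deceased: Ireneusz. That 1/9 share is carried to generation 4.
At generation 4 (Eliasz, Kazimierz) there are 2 shares of (1/9)/2 = 1/18 each.
Living: Eliasz and Kazimierz — each takes 1/18.

Eliasz 1/18; Franciszka 1/3; Kazimierz 1/18; Stanislawa 1/9; Tadeusz 1/3; Zofia 1/9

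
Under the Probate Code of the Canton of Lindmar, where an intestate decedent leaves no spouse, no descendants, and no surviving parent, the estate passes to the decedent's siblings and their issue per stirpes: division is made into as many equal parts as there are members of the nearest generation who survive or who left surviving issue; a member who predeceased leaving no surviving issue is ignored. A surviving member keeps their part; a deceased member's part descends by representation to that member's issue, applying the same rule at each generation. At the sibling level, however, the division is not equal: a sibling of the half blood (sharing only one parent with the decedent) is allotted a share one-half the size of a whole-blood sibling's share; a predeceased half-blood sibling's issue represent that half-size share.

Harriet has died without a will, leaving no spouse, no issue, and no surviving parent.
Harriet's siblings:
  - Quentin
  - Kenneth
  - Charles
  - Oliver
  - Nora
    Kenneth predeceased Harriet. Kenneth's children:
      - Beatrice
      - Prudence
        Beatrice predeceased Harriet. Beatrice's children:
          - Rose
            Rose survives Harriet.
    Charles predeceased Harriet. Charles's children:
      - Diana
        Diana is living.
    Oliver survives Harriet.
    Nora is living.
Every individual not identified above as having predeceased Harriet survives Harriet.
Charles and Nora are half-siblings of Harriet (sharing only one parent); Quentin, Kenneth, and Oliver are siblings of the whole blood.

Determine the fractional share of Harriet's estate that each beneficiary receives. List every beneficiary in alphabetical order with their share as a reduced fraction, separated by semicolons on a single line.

Diana 1/8; Nora 1/8; Oliver 1/4; Prudence 1/8; Quentin 1/4; Rose 1/8

No spouse, descendants, or parent survives, so the estate passes to Harriet's siblings per stirpes.
Half-blood siblings count for one-half the weight of whole-blood siblings at the initial division.
Dividing 1 in proportion to weights (total weight 4): Quentin (weight 1) → 1/4; Kenneth (weight 1) → 1/4; Charles (weight 1/2) → 1/8; Oliver (weight 1) → 1/4; Nora (weight 1/2) → 1/8.
Quentin is living and takes 1/4.
Kenneth predeceased; the 1/4 allotted to Kenneth's branch passes to Kenneth's issue by representation.
The 1/4 is divided into 2 equal shares of 1/8 among Beatrice, Prudence.
Beatrice predeceased; the 1/8 allotted to Beatrice's branch passes to Beatrice's issue by representation.
Rose is the sole taker at this level and receives the full 1/8.
Prudence is living and takes 1/8.
Charles predeceased; the 1/8 allotted to Charles's branch passes to Charles's issue by representation.
Diana is the sole taker at this level and receives the full 1/8.
Oliver is living and takes 1/4.
Nora is living and takes 1/8.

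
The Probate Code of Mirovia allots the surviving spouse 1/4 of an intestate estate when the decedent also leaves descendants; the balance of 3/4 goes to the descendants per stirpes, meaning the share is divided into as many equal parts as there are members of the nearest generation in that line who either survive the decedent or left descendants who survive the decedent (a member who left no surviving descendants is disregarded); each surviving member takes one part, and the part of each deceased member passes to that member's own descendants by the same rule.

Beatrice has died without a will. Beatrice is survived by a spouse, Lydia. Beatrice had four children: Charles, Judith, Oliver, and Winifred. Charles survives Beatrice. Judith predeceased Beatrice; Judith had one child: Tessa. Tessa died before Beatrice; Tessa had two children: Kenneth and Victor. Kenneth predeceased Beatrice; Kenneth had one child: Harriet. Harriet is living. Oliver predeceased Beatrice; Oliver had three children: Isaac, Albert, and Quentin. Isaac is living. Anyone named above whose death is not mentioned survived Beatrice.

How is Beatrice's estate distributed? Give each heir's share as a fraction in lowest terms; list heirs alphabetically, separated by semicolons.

Lydia, as surviving spouse, takes 1/4.
The remaining 3/4 passes to Beatrice's descendants per stirpes.
The 3/4 is divided into 4 equal shares of 3/16 among Charles, Judith, Oliver, Winifred.
Charles is living and takes 3/16.
Judith predeceased; the 3/16 allotted to Judith's branch passes to Judith's issue by representation.
Tessa's line is the sole branch at this level, so the full 3/16 passes to Tessa's issue by representation.
The 3/16 is divided into 2 equal shares of 3/32 among Kenneth, Victor.
Kenneth predeceased; the 3/32 allotted to Kenneth's branch passes to Kenneth's issue by representation.
Harriet is the sole taker at this level and receives the full 3/32.
Victor is living and takes 3/32.
Oliver predeceased; the 3/16 allotted to Oliver's branch passes to Oliver's issue by representation.
The 3/16 is divided into 3 equal shares of 1/16 among Isaac, Albert, Quentin.
Isaac is living and takes 1/16.
Albert is living and takes 1/16.
Quentin is living and takes 1/16.
Winifred is living and takes 3/16.

Albert 1/16; Charles 3/16; Harriet 3/32; Isaac 1/16; Lydia 1/4; Quentin 1/16; Victor 3/32; Winifred 3/16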